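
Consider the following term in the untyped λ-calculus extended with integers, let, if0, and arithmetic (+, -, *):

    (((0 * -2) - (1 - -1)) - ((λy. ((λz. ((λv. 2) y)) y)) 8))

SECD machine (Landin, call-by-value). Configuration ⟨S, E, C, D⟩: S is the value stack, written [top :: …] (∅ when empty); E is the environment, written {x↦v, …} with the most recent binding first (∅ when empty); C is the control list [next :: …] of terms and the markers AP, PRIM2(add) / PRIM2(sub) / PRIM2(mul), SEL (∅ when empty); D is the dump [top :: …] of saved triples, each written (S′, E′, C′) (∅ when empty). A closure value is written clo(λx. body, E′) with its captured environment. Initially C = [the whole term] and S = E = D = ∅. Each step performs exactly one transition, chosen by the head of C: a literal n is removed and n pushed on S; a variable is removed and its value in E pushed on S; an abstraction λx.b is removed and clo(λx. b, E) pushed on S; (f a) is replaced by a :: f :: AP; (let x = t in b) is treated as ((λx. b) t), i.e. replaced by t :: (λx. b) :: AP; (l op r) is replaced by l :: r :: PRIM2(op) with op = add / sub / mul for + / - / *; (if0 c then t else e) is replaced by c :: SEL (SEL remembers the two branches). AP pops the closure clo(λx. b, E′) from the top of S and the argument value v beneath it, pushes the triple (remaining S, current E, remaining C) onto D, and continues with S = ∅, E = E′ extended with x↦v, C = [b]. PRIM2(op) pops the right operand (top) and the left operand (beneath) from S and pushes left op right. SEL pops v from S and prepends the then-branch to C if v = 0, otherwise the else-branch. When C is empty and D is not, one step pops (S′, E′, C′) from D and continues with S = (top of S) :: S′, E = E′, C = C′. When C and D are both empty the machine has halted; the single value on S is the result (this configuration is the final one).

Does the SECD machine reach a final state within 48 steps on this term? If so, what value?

[0] [S=∅ | E=∅ | C=[(((0 * -2) - (1 - -1)) - ((λy. ((λz. ((λv. 2) y)) y)) 8))] | D=∅]
[1] [S=∅ | E=∅ | C=[((0 * -2) - (1 - -1)) :: ((λy. ((λz. ((λv. 2) y)) y)) 8) :: PRIM2(sub)] | D=∅]
[2] [S=∅ | E=∅ | C=[(0 * -2) :: (1 - -1) :: PRIM2(sub) :: ((λy. ((λz. ((λv. 2) y)) y)) 8) :: PRIM2(sub)] | D=∅]
[3] [S=∅ | E=∅ | C=[0 :: -2 :: PRIM2(mul) :: (1 - -1) :: PRIM2(sub) :: ((λy. ((λz. ((λv. 2) y)) y)) 8) :: PRIM2(sub)] | D=∅]
[4] [S=[0] | E=∅ | C=[-2 :: PRIM2(mul) :: (1 - -1) :: PRIM2(sub) :: ((λy. ((λz. ((λv. 2) y)) y)) 8) :: PRIM2(sub)] | D=∅]
[5] [S=[-2 :: 0] | E=∅ | C=[PRIM2(mul) :: (1 - -1) :: PRIM2(sub) :: ((λy. ((λz. ((λv. 2) y)) y)) 8) :: PRIM2(sub)] | D=∅]
[6] [S=[0] | E=∅ | C=[(1 - -1) :: PRIM2(sub) :: ((λy. ((λz. ((λv. 2) y)) y)) 8) :: PRIM2(sub)] | D=∅]
[7] [S=[0] | E=∅ | C=[1 :: -1 :: PRIM2(sub) :: PRIM2(sub) :: ((λy. ((λz. ((λv. 2) y)) y)) 8) :: PRIM2(sub)] | D=∅]
[8] [S=[1 :: 0] | E=∅ | C=[-1 :: PRIM2(sub) :: PRIM2(sub) :: ((λy. ((λz. ((λv. 2) y)) y)) 8) :: PRIM2(sub)] | D=∅]
[9] [S=[-1 :: 1 :: 0] | E=∅ | C=[PRIM2(sub) :: PRIM2(sub) :: ((λy. ((λz. ((λv. 2) y)) y)) 8) :: PRIM2(sub)] | D=∅]
[10] [S=[2 :: 0] | E=∅ | C=[PRIM2(sub) :: ((λy. ((λz. ((λv. 2) y)) y)) 8) :: PRIM2(sub)] | D=∅]
[11] [S=[-2] | E=∅ | C=[((λy. ((λz. ((λv. 2) y)) y)) 8) :: PRIM2(sub)] | D=∅]
[12] [S=[-2] | E=∅ | C=[8 :: (λy. ((λz. ((λv. 2) y)) y)) :: AP :: PRIM2(sub)] | D=∅]
[13] [S=[8 :: -2] | E=∅ | C=[(λy. ((λz. ((λv. 2) y)) y)) :: AP :: PRIM2(sub)] | D=∅]
[14] [S=[clo(λy. ((λz. ((λv. 2) y)) y), ∅) :: 8 :: -2] | E=∅ | C=[AP :: PRIM2(sub)] | D=∅]
[15] [S=∅ | E={y↦8} | C=[((λz. ((λv. 2) y)) y)] | D=[([-2], ∅, [PRIM2(sub)])]]
[16] [S=∅ | E={y↦8} | C=[y :: (λz. ((λv. 2) y)) :: AP] | D=[([-2], ∅, [PRIM2(sub)])]]
[17] [S=[8] | E={y↦8} | C=[(λz. ((λv. 2) y)) :: AP] | D=[([-2], ∅, [PRIM2(sub)])]]
[18] [S=[clo(λz. ((λv. 2) y), {y↦8}) :: 8] | E={y↦8} | C=[AP] | D=[([-2], ∅, [PRIM2(sub)])]]
[19] [S=∅ | E={z↦8, y↦8} | C=[((λv. 2) y)] | D=[(∅, {y↦8}, ∅) :: ([-2], ∅, [PRIM2(sub)])]]
[20] [S=∅ | E={z↦8, y↦8} | C=[y :: (λv. 2) :: AP] | D=[(∅, {y↦8}, ∅) :: ([-2], ∅, [PRIM2(sub)])]]
[21] [S=[8] | E={z↦8, y↦8} | C=[(λv. 2) :: AP] | D=[(∅, {y↦8}, ∅) :: ([-2], ∅, [PRIM2(sub)])]]
[22] [S=[clo(λv. 2, {z↦8, y↦8}) :: 8] | E={z↦8, y↦8} | C=[AP] | D=[(∅, {y↦8}, ∅) :: ([-2], ∅, [PRIM2(sub)])]]
[23] [S=∅ | E={v↦8, z↦8, y↦8} | C=[2] | D=[(∅, {z↦8, y↦8}, ∅) :: (∅, {y↦8}, ∅) :: ([-2], ∅, [PRIM2(sub)])]]
[24] [S=[2] | E={v↦8, z↦8, y↦8} | C=∅ | D=[(∅, {z↦8, y↦8}, ∅) :: (∅, {y↦8}, ∅) :: ([-2], ∅, [PRIM2(sub)])]]
[25] [S=[2] | E={z↦8, y↦8} | C=∅ | D=[(∅, {y↦8}, ∅) :: ([-2], ∅, [PRIM2(sub)])]]
[26] [S=[2] | E={y↦8} | C=∅ | D=[([-2], ∅, [PRIM2(sub)])]]
[27] [S=[2 :: -2] | E=∅ | C=[PRIM2(sub)] | D=∅]
[28] [S=[-4] | E=∅ | C=∅ | D=∅]
→ final value -4

Answer: -4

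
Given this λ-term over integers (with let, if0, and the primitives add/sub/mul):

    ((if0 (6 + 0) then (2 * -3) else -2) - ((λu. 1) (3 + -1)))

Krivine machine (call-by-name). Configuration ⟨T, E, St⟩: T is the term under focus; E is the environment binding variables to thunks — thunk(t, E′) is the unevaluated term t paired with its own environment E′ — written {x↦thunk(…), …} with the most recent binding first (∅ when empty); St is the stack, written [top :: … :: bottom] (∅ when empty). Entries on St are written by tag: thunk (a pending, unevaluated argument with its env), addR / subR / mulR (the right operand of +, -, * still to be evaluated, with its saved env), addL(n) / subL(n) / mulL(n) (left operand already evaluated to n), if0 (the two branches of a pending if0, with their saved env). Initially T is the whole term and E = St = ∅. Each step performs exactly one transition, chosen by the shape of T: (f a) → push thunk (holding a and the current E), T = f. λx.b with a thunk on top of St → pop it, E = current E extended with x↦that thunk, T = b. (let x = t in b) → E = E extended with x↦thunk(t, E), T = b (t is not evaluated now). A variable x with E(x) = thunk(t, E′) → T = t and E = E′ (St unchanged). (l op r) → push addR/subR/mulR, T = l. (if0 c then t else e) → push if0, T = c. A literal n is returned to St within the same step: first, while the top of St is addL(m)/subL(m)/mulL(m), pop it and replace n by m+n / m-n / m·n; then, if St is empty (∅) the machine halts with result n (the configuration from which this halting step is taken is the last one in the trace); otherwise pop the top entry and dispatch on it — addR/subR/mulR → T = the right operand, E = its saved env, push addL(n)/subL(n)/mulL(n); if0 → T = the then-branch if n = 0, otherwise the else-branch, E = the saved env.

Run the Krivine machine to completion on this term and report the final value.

step 0: ⟨T=((if0 (6 + 0) then (2 * -3) else -2) - ((λu. 1) (3 + -1))); E=∅; St=∅⟩
step 1: ⟨T=(if0 (6 + 0) then (2 * -3) else -2); E=∅; St=[subR]⟩
step 2: ⟨T=(6 + 0); E=∅; St=[if0 :: subR]⟩
step 3: ⟨T=6; E=∅; St=[addR :: if0 :: subR]⟩
step 4: ⟨T=0; E=∅; St=[addL(6) :: if0 :: subR]⟩
step 5: ⟨T=-2; E=∅; St=[subR]⟩
step 6: ⟨T=((λu. 1) (3 + -1)); E=∅; St=[subL(-2)]⟩
step 7: ⟨T=(λu. 1); E=∅; St=[thunk :: subL(-2)]⟩
step 8: ⟨T=1; E={u↦thunk((3 + -1), ∅)}; St=[subL(-2)]⟩
→ final value -3

Answer: -3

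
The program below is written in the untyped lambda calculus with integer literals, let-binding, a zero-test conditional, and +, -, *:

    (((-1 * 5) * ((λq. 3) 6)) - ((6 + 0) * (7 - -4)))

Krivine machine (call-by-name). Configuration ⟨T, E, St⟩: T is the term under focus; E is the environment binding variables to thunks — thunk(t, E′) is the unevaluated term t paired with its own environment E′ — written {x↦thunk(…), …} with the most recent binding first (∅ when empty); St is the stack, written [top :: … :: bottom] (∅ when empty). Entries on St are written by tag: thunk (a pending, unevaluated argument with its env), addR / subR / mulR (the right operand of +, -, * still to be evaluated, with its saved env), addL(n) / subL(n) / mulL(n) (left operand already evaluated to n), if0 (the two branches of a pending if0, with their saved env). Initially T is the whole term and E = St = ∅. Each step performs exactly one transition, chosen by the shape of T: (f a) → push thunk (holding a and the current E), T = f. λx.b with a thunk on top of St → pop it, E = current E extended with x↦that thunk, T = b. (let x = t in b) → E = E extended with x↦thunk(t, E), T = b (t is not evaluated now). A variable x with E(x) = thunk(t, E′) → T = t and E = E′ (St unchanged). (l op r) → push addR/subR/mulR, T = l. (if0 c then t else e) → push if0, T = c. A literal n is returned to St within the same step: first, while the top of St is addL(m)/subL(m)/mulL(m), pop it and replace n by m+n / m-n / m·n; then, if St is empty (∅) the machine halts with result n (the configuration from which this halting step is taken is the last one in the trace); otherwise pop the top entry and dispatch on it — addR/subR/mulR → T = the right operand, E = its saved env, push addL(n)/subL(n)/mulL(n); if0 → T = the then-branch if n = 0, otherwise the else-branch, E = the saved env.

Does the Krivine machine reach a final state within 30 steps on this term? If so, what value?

Answer: -81

Machine steps:
t=0: ⟨T=(((-1 * 5) * ((λq. 3) 6)) - ((6 + 0) * (7 - -4))); E=∅; St=∅⟩
t=1: ⟨T=((-1 * 5) * ((λq. 3) 6)); E=∅; St=[subR]⟩
t=2: ⟨T=(-1 * 5); E=∅; St=[mulR :: subR]⟩
t=3: ⟨T=-1; E=∅; St=[mulR :: mulR :: subR]⟩
t=4: ⟨T=5; E=∅; St=[mulL(-1) :: mulR :: subR]⟩
t=5: ⟨T=((λq. 3) 6); E=∅; St=[mulL(-5) :: subR]⟩
t=6: ⟨T=(λq. 3); E=∅; St=[thunk :: mulL(-5) :: subR]⟩
t=7: ⟨T=3; E={q↦thunk(6, ∅)}; St=[mulL(-5) :: subR]⟩
t=8: ⟨T=((6 + 0) * (7 - -4)); E=∅; St=[subL(-15)]⟩
t=9: ⟨T=(6 + 0); E=∅; St=[mulR :: subL(-15)]⟩
t=10: ⟨T=6; E=∅; St=[addR :: mulR :: subL(-15)]⟩
t=11: ⟨T=0; E=∅; St=[addL(6) :: mulR :: subL(-15)]⟩
t=12: ⟨T=(7 - -4); E=∅; St=[mulL(6) :: subL(-15)]⟩
t=13: ⟨T=7; E=∅; St=[subR :: mulL(6) :: subL(-15)]⟩
t=14: ⟨T=-4; E=∅; St=[subL(7) :: mulL(6) :: subL(-15)]⟩
→ final value -81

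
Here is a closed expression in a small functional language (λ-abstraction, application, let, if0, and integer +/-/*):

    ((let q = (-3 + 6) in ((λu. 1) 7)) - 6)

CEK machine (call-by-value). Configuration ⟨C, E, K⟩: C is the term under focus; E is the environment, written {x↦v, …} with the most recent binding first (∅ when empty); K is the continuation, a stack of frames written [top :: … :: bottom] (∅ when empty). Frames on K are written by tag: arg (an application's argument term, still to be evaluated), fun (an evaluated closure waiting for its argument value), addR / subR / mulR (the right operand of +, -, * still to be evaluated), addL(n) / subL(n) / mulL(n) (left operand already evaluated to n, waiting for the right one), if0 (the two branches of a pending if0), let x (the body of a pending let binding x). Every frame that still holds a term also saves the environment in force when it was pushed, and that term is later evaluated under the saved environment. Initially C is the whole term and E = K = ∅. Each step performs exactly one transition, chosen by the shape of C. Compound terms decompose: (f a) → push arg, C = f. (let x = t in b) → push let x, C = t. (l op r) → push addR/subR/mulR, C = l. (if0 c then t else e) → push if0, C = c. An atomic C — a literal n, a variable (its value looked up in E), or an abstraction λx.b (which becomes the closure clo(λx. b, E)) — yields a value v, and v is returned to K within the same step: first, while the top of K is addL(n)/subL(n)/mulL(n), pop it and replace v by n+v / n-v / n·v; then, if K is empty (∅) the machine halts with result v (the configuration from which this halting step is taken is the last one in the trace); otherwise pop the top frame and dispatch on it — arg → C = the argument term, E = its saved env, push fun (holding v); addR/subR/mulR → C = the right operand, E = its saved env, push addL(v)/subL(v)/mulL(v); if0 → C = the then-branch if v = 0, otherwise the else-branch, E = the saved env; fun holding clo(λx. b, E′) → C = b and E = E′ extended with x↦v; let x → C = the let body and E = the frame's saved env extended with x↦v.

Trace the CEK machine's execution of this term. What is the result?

t=0: ⟨C=((let q = (-3 + 6) in ((λu. 1) 7)) - 6); E=∅; K=∅⟩
t=1: ⟨C=(let q = (-3 + 6) in ((λu. 1) 7)); E=∅; K=[subR]⟩
t=2: ⟨C=(-3 + 6); E=∅; K=[let q :: subR]⟩
t=3: ⟨C=-3; E=∅; K=[addR :: let q :: subR]⟩
t=4: ⟨C=6; E=∅; K=[addL(-3) :: let q :: subR]⟩
t=5: ⟨C=((λu. 1) 7); E={q↦3}; K=[subR]⟩
t=6: ⟨C=(λu. 1); E={q↦3}; K=[arg :: subR]⟩
t=7: ⟨C=7; E={q↦3}; K=[fun :: subR]⟩
t=8: ⟨C=1; E={u↦7, q↦3}; K=[subR]⟩
t=9: ⟨C=6; E=∅; K=[subL(1)]⟩
→ final value -5

Answer: -5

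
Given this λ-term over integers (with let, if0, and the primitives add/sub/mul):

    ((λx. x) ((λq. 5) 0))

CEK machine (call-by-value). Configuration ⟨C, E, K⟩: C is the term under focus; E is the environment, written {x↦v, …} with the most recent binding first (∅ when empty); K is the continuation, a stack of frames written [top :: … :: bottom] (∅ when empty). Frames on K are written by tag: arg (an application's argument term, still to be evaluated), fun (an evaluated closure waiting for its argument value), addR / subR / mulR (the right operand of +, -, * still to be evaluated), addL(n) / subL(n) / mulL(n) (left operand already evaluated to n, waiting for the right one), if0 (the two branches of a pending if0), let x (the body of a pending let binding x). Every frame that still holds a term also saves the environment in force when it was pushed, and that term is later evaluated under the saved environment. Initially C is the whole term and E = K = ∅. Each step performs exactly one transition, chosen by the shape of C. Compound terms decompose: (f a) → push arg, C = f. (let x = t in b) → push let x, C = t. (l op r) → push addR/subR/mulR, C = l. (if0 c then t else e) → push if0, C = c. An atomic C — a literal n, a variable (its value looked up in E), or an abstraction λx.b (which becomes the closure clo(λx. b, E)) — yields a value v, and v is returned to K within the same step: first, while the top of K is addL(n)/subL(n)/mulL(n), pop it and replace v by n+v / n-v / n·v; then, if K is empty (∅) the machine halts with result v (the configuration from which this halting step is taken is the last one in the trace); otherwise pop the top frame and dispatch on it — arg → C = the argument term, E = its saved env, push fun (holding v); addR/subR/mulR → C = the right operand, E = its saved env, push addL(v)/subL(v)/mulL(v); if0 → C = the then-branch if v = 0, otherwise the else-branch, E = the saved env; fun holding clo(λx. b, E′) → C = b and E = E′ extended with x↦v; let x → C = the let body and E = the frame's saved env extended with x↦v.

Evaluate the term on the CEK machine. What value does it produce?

0. <C=((λx. x) ((λq. 5) 0)), E=∅, K=∅>
1. <C=(λx. x), E=∅, K=[arg]>
2. <C=((λq. 5) 0), E=∅, K=[fun]>
3. <C=(λq. 5), E=∅, K=[arg :: fun]>
4. <C=0, E=∅, K=[fun :: fun]>
5. <C=5, E={q↦0}, K=[fun]>
6. <C=x, E={x↦5}, K=∅>
→ final value 5

Answer: 5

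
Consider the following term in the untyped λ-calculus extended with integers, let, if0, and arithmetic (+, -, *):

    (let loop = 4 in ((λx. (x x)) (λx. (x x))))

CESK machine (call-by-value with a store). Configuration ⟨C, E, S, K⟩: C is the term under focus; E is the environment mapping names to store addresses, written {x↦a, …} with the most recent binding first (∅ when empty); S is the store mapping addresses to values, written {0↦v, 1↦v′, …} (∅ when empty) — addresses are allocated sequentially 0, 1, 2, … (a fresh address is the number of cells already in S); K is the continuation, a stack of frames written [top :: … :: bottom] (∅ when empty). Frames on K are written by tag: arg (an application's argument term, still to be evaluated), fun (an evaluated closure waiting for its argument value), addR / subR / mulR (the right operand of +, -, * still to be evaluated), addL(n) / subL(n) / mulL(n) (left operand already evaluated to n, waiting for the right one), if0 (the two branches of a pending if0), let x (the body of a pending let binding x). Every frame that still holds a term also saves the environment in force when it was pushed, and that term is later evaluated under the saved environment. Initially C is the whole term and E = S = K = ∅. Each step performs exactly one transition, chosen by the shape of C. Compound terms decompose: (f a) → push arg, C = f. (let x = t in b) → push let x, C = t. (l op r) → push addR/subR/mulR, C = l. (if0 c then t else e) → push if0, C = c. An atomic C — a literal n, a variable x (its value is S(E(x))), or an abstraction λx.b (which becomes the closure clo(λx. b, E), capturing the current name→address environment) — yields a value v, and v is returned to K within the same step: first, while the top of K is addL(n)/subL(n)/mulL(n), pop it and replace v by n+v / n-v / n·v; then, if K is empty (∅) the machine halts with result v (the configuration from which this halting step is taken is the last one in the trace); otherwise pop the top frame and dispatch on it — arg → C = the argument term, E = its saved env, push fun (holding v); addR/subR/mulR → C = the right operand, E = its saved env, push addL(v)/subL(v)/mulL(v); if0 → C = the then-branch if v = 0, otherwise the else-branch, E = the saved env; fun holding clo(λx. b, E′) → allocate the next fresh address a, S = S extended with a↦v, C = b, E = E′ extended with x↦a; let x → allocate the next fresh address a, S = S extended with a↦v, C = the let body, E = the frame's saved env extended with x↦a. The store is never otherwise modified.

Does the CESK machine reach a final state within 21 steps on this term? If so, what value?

step 0: ⟨C=(let loop = 4 in ((λx. (x x)) (λx. (x x)))); E=∅; S=∅; K=∅⟩
step 1: ⟨C=4; E=∅; S=∅; K=[let loop]⟩
step 2: ⟨C=((λx. (x x)) (λx. (x x))); E={loop↦0}; S={0↦4}; K=∅⟩
step 3: ⟨C=(λx. (x x)); E={loop↦0}; S={0↦4}; K=[arg]⟩
step 4: ⟨C=(λx. (x x)); E={loop↦0}; S={0↦4}; K=[fun]⟩
step 5: ⟨C=(x x); E={x↦1, loop↦0}; S={0↦4, 1↦clo(λx. (x x), {loop↦0})}; K=∅⟩
step 6: ⟨C=x; E={x↦1, loop↦0}; S={0↦4, 1↦clo(λx. (x x), {loop↦0})}; K=[arg]⟩
step 7: ⟨C=x; E={x↦1, loop↦0}; S={0↦4, 1↦clo(λx. (x x), {loop↦0})}; K=[fun]⟩
step 8: ⟨C=(x x); E={x↦2, loop↦0}; S={0↦4, 1↦clo(λx. (x x), {loop↦0}), 2↦clo(λx. (x x), {loop↦0})}; K=∅⟩
step 9: ⟨C=x; E={x↦2, loop↦0}; S={0↦4, 1↦clo(λx. (x x), {loop↦0}), 2↦clo(λx. (x x), {loop↦0})}; K=[arg]⟩
step 10: ⟨C=x; E={x↦2, loop↦0}; S={0↦4, 1↦clo(λx. (x x), {loop↦0}), 2↦clo(λx. (x x), {loop↦0})}; K=[fun]⟩
step 11: ⟨C=(x x); E={x↦3, loop↦0}; S={0↦4, 1↦clo(λx. (x x), {loop↦0}), 2↦clo(λx. (x x), {loop↦0}), 3↦clo(λx. (x x), {loop↦0})}; K=∅⟩
step 12: ⟨C=x; E={x↦3, loop↦0}; S={0↦4, 1↦clo(λx. (x x), {loop↦0}), 2↦clo(λx. (x x), {loop↦0}), 3↦clo(λx. (x x), {loop↦0})}; K=[arg]⟩
step 13: ⟨C=x; E={x↦3, loop↦0}; S={0↦4, 1↦clo(λx. (x x), {loop↦0}), 2↦clo(λx. (x x), {loop↦0}), 3↦clo(λx. (x x), {loop↦0})}; K=[fun]⟩
step 14: ⟨C=(x x); E={x↦4, loop↦0}; S={0↦4, 1↦clo(λx. (x x), {loop↦0}), 2↦clo(λx. (x x), {loop↦0}), 3↦clo(λx. (x x), {loop↦0}), 4↦clo(λx. (x x), {loop↦0})}; K=∅⟩
step 15: ⟨C=x; E={x↦4, loop↦0}; S={0↦4, 1↦clo(λx. (x x), {loop↦0}), 2↦clo(λx. (x x), {loop↦0}), 3↦clo(λx. (x x), {loop↦0}), 4↦clo(λx. (x x), {loop↦0})}; K=[arg]⟩
step 16: ⟨C=x; E={x↦4, loop↦0}; S={0↦4, 1↦clo(λx. (x x), {loop↦0}), 2↦clo(λx. (x x), {loop↦0}), 3↦clo(λx. (x x), {loop↦0}), 4↦clo(λx. (x x), {loop↦0})}; K=[fun]⟩
step 17: ⟨C=(x x); E={x↦5, loop↦0}; S={0↦4, 1↦clo(λx. (x x), {loop↦0}), 2↦clo(λx. (x x), {loop↦0}), 3↦clo(λx. (x x), {loop↦0}), 4↦clo(λx. (x x), {loop↦0}), 5↦clo(λx. (x x), {loop↦0})}; K=∅⟩
step 18: ⟨C=x; E={x↦5, loop↦0}; S={0↦4, 1↦clo(λx. (x x), {loop↦0}), 2↦clo(λx. (x x), {loop↦0}), 3↦clo(λx. (x x), {loop↦0}), 4↦clo(λx. (x x), {loop↦0}), 5↦clo(λx. (x x), {loop↦0})}; K=[arg]⟩
step 19: ⟨C=x; E={x↦5, loop↦0}; S={0↦4, 1↦clo(λx. (x x), {loop↦0}), 2↦clo(λx. (x x), {loop↦0}), 3↦clo(λx. (x x), {loop↦0}), 4↦clo(λx. (x x), {loop↦0}), 5↦clo(λx. (x x), {loop↦0})}; K=[fun]⟩
step 20: ⟨C=(x x); E={x↦6, loop↦0}; S={0↦4, 1↦clo(λx. (x x), {loop↦0}), 2↦clo(λx. (x x), {loop↦0}), 3↦clo(λx. (x x), {loop↦0}), 4↦clo(λx. (x x), {loop↦0}), 5↦clo(λx. (x x), {loop↦0}), 6↦clo(λx. (x x), {loop↦0})}; K=∅⟩
step 21: ⟨C=x; E={x↦6, loop↦0}; S={0↦4, 1↦clo(λx. (x x), {loop↦0}), 2↦clo(λx. (x x), {loop↦0}), 3↦clo(λx. (x x), {loop↦0}), 4↦clo(λx. (x x), {loop↦0}), 5↦clo(λx. (x x), {loop↦0}), 6↦clo(λx. (x x), {loop↦0})}; K=[arg]⟩
→ 21 transitions taken and the configuration is still not final: no result within 21 steps

Answer: DIVERGES (no final state within 21 steps)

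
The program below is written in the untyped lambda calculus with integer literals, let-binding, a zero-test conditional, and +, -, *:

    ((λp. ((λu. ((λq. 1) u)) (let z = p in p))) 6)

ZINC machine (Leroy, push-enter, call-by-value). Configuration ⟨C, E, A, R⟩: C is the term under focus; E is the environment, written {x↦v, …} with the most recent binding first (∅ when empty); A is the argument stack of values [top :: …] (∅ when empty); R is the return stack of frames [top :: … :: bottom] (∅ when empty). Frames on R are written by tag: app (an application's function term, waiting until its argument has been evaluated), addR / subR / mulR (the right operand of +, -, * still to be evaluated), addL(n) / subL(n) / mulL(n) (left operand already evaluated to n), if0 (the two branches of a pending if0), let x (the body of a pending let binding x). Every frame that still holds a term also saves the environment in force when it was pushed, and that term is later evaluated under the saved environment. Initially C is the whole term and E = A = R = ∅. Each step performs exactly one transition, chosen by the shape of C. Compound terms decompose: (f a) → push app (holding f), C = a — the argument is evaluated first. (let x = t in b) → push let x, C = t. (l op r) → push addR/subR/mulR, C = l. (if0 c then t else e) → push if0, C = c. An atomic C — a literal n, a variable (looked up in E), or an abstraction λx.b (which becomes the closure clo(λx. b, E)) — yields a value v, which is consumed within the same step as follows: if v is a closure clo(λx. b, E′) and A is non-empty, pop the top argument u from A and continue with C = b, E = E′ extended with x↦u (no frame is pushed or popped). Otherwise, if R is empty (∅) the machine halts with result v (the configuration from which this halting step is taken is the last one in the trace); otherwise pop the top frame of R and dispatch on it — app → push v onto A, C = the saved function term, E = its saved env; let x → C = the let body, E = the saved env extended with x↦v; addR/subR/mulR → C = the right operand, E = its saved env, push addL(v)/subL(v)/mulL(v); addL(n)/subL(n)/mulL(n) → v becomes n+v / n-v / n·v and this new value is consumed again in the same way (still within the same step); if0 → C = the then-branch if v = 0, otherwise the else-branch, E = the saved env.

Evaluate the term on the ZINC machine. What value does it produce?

[0] <C=((λp. ((λu. ((λq. 1) u)) (let z = p in p))) 6), E=∅, A=∅, R=∅>
[1] <C=6, E=∅, A=∅, R=[app]>
[2] <C=(λp. ((λu. ((λq. 1) u)) (let z = p in p))), E=∅, A=[6], R=∅>
[3] <C=((λu. ((λq. 1) u)) (let z = p in p)), E={p↦6}, A=∅, R=∅>
[4] <C=(let z = p in p), E={p↦6}, A=∅, R=[app]>
[5] <C=p, E={p↦6}, A=∅, R=[let z :: app]>
[6] <C=p, E={z↦6, p↦6}, A=∅, R=[app]>
[7] <C=(λu. ((λq. 1) u)), E={p↦6}, A=[6], R=∅>
[8] <C=((λq. 1) u), E={u↦6, p↦6}, A=∅, R=∅>
[9] <C=u, E={u↦6, p↦6}, A=∅, R=[app]>
[10] <C=(λq. 1), E={u↦6, p↦6}, A=[6], R=∅>
[11] <C=1, E={q↦6, u↦6, p↦6}, A=∅, R=∅>
→ final value 1

Answer: 1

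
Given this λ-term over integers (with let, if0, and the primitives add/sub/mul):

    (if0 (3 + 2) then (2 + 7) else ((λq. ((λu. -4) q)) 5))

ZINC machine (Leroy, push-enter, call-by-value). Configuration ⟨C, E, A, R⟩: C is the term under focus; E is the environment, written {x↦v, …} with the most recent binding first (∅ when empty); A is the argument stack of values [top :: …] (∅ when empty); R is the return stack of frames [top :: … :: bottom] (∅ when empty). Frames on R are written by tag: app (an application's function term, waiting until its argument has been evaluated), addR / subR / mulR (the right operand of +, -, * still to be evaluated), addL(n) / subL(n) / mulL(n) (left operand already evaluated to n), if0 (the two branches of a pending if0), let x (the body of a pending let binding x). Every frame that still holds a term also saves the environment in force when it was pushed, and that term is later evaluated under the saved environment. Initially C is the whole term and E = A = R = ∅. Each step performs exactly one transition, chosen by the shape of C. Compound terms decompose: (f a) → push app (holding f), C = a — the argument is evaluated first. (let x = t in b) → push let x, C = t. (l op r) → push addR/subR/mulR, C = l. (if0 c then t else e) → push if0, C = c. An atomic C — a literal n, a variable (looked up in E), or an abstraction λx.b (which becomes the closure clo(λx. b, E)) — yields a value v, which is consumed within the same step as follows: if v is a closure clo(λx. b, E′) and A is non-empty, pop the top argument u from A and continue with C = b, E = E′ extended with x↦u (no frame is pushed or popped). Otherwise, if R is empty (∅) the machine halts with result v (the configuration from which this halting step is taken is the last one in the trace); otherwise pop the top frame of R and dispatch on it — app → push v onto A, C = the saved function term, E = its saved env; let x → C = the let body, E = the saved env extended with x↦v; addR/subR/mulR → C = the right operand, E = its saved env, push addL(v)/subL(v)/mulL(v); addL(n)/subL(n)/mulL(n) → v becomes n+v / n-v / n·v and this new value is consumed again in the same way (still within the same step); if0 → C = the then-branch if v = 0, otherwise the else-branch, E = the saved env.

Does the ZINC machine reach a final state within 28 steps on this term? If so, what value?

[0] [C=(if0 (3 + 2) then (2 + 7) else ((λq. ((λu. -4) q)) 5)) | E=∅ | A=∅ | R=∅]
[1] [C=(3 + 2) | E=∅ | A=∅ | R=[if0]]
[2] [C=3 | E=∅ | A=∅ | R=[addR :: if0]]
[3] [C=2 | E=∅ | A=∅ | R=[addL(3) :: if0]]
[4] [C=((λq. ((λu. -4) q)) 5) | E=∅ | A=∅ | R=∅]
[5] [C=5 | E=∅ | A=∅ | R=[app]]
[6] [C=(λq. ((λu. -4) q)) | E=∅ | A=[5] | R=∅]
[7] [C=((λu. -4) q) | E={q↦5} | A=∅ | R=∅]
[8] [C=q | E={q↦5} | A=∅ | R=[app]]
[9] [C=(λu. -4) | E={q↦5} | A=[5] | R=∅]
[10] [C=-4 | E={u↦5, q↦5} | A=∅ | R=∅]
→ final value -4

Answer: -4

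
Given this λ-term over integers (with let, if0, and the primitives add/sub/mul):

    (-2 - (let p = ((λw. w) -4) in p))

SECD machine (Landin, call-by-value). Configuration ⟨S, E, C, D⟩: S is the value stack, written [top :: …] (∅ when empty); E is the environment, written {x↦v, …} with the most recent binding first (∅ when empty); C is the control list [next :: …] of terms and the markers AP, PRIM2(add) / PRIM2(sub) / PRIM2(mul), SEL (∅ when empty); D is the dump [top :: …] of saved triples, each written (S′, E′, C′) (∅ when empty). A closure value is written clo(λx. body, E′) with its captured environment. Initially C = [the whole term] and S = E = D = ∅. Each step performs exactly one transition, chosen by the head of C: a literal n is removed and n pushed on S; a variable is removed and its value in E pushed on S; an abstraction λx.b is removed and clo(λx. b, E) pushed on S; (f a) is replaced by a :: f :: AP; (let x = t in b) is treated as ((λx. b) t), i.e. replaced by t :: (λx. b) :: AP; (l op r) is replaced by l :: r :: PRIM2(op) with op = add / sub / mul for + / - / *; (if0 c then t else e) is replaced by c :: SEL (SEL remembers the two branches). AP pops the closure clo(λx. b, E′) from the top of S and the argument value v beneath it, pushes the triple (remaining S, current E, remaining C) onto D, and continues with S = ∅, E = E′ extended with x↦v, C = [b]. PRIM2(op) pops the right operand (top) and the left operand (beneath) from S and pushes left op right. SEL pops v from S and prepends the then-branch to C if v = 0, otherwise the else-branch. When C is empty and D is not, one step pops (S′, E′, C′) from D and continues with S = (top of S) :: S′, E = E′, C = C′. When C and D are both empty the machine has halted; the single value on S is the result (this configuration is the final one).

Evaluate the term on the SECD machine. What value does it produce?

Answer: 2

Derivation:
step 0: ⟨S=∅; E=∅; C=[(-2 - (let p = ((λw. w) -4) in p))]; D=∅⟩
step 1: ⟨S=∅; E=∅; C=[-2 :: (let p = ((λw. w) -4) in p) :: PRIM2(sub)]; D=∅⟩
step 2: ⟨S=[-2]; E=∅; C=[(let p = ((λw. w) -4) in p) :: PRIM2(sub)]; D=∅⟩
step 3: ⟨S=[-2]; E=∅; C=[((λw. w) -4) :: (λp. p) :: AP :: PRIM2(sub)]; D=∅⟩
step 4: ⟨S=[-2]; E=∅; C=[-4 :: (λw. w) :: AP :: (λp. p) :: AP :: PRIM2(sub)]; D=∅⟩
step 5: ⟨S=[-4 :: -2]; E=∅; C=[(λw. w) :: AP :: (λp. p) :: AP :: PRIM2(sub)]; D=∅⟩
step 6: ⟨S=[clo(λw. w, ∅) :: -4 :: -2]; E=∅; C=[AP :: (λp. p) :: AP :: PRIM2(sub)]; D=∅⟩
step 7: ⟨S=∅; E={w↦-4}; C=[w]; D=[([-2], ∅, [(λp. p) :: AP :: PRIM2(sub)])]⟩
step 8: ⟨S=[-4]; E={w↦-4}; C=∅; D=[([-2], ∅, [(λp. p) :: AP :: PRIM2(sub)])]⟩
step 9: ⟨S=[-4 :: -2]; E=∅; C=[(λp. p) :: AP :: PRIM2(sub)]; D=∅⟩
step 10: ⟨S=[clo(λp. p, ∅) :: -4 :: -2]; E=∅; C=[AP :: PRIM2(sub)]; D=∅⟩
step 11: ⟨S=∅; E={p↦-4}; C=[p]; D=[([-2], ∅, [PRIM2(sub)])]⟩
step 12: ⟨S=[-4]; E={p↦-4}; C=∅; D=[([-2], ∅, [PRIM2(sub)])]⟩
step 13: ⟨S=[-4 :: -2]; E=∅; C=[PRIM2(sub)]; D=∅⟩
step 14: ⟨S=[2]; E=∅; C=∅; D=∅⟩
→ final value 2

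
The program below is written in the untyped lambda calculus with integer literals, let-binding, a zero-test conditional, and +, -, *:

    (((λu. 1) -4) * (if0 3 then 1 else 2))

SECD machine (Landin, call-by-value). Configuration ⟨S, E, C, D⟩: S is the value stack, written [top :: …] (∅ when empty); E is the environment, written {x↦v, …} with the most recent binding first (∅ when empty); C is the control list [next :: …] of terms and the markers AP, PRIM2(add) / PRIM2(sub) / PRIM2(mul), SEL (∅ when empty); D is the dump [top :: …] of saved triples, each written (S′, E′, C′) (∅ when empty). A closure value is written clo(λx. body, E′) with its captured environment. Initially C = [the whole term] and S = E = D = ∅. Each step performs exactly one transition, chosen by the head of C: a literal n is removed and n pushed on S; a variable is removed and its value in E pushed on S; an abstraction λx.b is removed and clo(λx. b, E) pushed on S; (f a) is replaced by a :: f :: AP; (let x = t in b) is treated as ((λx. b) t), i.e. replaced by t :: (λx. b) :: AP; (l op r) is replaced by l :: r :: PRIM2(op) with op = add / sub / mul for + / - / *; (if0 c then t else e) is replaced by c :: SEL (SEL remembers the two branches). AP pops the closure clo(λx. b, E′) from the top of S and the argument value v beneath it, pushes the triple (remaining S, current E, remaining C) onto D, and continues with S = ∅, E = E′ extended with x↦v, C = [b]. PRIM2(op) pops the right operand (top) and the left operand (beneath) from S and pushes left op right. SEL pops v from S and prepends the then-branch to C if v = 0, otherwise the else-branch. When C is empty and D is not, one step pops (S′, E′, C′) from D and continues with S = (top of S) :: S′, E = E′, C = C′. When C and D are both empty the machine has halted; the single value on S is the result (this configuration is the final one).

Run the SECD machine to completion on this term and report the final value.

Answer: 2

Derivation:
[0] ⟨S=∅; E=∅; C=[(((λu. 1) -4) * (if0 3 then 1 else 2))]; D=∅⟩
[1] ⟨S=∅; E=∅; C=[((λu. 1) -4) :: (if0 3 then 1 else 2) :: PRIM2(mul)]; D=∅⟩
[2] ⟨S=∅; E=∅; C=[-4 :: (λu. 1) :: AP :: (if0 3 then 1 else 2) :: PRIM2(mul)]; D=∅⟩
[3] ⟨S=[-4]; E=∅; C=[(λu. 1) :: AP :: (if0 3 then 1 else 2) :: PRIM2(mul)]; D=∅⟩
[4] ⟨S=[clo(λu. 1, ∅) :: -4]; E=∅; C=[AP :: (if0 3 then 1 else 2) :: PRIM2(mul)]; D=∅⟩
[5] ⟨S=∅; E={u↦-4}; C=[1]; D=[(∅, ∅, [(if0 3 then 1 else 2) :: PRIM2(mul)])]⟩
[6] ⟨S=[1]; E={u↦-4}; C=∅; D=[(∅, ∅, [(if0 3 then 1 else 2) :: PRIM2(mul)])]⟩
[7] ⟨S=[1]; E=∅; C=[(if0 3 then 1 else 2) :: PRIM2(mul)]; D=∅⟩
[8] ⟨S=[1]; E=∅; C=[3 :: SEL :: PRIM2(mul)]; D=∅⟩
[9] ⟨S=[3 :: 1]; E=∅; C=[SEL :: PRIM2(mul)]; D=∅⟩
[10] ⟨S=[1]; E=∅; C=[2 :: PRIM2(mul)]; D=∅⟩
[11] ⟨S=[2 :: 1]; E=∅; C=[PRIM2(mul)]; D=∅⟩
[12] ⟨S=[2]; E=∅; C=∅; D=∅⟩
→ final value 2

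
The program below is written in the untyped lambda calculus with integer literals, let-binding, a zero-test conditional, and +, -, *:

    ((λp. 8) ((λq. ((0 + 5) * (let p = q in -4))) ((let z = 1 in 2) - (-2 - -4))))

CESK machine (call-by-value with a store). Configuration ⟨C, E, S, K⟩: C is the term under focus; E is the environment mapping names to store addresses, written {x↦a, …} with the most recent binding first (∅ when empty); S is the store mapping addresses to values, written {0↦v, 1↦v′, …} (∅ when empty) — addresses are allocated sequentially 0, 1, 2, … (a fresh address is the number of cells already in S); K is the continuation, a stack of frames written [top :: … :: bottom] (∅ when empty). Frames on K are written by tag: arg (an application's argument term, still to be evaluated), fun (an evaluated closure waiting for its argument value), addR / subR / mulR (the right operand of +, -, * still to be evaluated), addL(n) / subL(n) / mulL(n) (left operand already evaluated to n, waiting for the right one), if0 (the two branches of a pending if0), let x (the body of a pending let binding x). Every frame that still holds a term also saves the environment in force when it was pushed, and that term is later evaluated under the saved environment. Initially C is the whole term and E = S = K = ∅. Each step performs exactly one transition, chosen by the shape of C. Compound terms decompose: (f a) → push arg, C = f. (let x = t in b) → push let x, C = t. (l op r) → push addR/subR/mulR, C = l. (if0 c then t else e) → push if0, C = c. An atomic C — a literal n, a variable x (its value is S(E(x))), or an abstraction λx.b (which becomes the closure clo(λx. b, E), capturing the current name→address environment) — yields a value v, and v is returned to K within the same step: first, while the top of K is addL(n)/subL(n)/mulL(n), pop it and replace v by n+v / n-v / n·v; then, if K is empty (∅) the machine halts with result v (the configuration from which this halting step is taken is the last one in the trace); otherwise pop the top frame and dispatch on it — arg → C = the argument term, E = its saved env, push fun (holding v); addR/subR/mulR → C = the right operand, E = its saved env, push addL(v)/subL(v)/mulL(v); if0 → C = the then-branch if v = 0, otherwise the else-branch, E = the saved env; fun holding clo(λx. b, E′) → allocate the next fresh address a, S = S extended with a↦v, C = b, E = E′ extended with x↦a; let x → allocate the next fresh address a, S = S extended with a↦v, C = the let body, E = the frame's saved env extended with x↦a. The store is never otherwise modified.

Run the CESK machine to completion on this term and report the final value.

Answer: 8

Derivation:
t=0: <C=((λp. 8) ((λq. ((0 + 5) * (let p = q in -4))) ((let z = 1 in 2) - (-2 - -4)))), E=∅, S=∅, K=∅>
t=1: <C=(λp. 8), E=∅, S=∅, K=[arg]>
t=2: <C=((λq. ((0 + 5) * (let p = q in -4))) ((let z = 1 in 2) - (-2 - -4))), E=∅, S=∅, K=[fun]>
t=3: <C=(λq. ((0 + 5) * (let p = q in -4))), E=∅, S=∅, K=[arg :: fun]>
t=4: <C=((let z = 1 in 2) - (-2 - -4)), E=∅, S=∅, K=[fun :: fun]>
t=5: <C=(let z = 1 in 2), E=∅, S=∅, K=[subR :: fun :: fun]>
t=6: <C=1, E=∅, S=∅, K=[let z :: subR :: fun :: fun]>
t=7: <C=2, E={z↦0}, S={0↦1}, K=[subR :: fun :: fun]>
t=8: <C=(-2 - -4), E=∅, S={0↦1}, K=[subL(2) :: fun :: fun]>
t=9: <C=-2, E=∅, S={0↦1}, K=[subR :: subL(2) :: fun :: fun]>
t=10: <C=-4, E=∅, S={0↦1}, K=[subL(-2) :: subL(2) :: fun :: fun]>
t=11: <C=((0 + 5) * (let p = q in -4)), E={q↦1}, S={0↦1, 1↦0}, K=[fun]>
t=12: <C=(0 + 5), E={q↦1}, S={0↦1, 1↦0}, K=[mulR :: fun]>
t=13: <C=0, E={q↦1}, S={0↦1, 1↦0}, K=[addR :: mulR :: fun]>
t=14: <C=5, E={q↦1}, S={0↦1, 1↦0}, K=[addL(0) :: mulR :: fun]>
t=15: <C=(let p = q in -4), E={q↦1}, S={0↦1, 1↦0}, K=[mulL(5) :: fun]>
t=16: <C=q, E={q↦1}, S={0↦1, 1↦0}, K=[let p :: mulL(5) :: fun]>
t=17: <C=-4, E={p↦2, q↦1}, S={0↦1, 1↦0, 2↦0}, K=[mulL(5) :: fun]>
t=18: <C=8, E={p↦3}, S={0↦1, 1↦0, 2↦0, 3↦-20}, K=∅>
→ final value 8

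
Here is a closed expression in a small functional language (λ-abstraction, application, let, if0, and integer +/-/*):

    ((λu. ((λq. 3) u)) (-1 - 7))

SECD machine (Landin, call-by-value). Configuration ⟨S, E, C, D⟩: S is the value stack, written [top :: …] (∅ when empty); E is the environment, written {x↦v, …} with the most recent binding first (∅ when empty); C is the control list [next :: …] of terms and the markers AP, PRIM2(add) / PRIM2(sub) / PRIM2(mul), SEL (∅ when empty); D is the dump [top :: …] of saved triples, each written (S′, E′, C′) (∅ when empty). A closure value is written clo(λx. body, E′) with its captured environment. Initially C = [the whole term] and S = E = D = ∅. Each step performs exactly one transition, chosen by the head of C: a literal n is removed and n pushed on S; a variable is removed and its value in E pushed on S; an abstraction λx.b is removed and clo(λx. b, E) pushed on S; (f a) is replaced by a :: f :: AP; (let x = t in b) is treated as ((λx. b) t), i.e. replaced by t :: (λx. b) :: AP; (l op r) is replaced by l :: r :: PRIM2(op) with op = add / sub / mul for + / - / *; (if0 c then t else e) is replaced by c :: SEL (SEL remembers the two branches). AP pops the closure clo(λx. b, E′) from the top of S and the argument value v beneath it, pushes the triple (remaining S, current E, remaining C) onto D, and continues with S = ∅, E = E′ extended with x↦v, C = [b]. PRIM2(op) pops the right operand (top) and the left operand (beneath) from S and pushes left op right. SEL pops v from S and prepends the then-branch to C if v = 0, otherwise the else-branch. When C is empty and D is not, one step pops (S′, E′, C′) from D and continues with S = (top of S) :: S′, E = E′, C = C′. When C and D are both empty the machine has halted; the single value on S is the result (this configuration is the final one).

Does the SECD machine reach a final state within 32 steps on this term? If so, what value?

0. ⟨S=∅; E=∅; C=[((λu. ((λq. 3) u)) (-1 - 7))]; D=∅⟩
1. ⟨S=∅; E=∅; C=[(-1 - 7) :: (λu. ((λq. 3) u)) :: AP]; D=∅⟩
2. ⟨S=∅; E=∅; C=[-1 :: 7 :: PRIM2(sub) :: (λu. ((λq. 3) u)) :: AP]; D=∅⟩
3. ⟨S=[-1]; E=∅; C=[7 :: PRIM2(sub) :: (λu. ((λq. 3) u)) :: AP]; D=∅⟩
4. ⟨S=[7 :: -1]; E=∅; C=[PRIM2(sub) :: (λu. ((λq. 3) u)) :: AP]; D=∅⟩
5. ⟨S=[-8]; E=∅; C=[(λu. ((λq. 3) u)) :: AP]; D=∅⟩
6. ⟨S=[clo(λu. ((λq. 3) u), ∅) :: -8]; E=∅; C=[AP]; D=∅⟩
7. ⟨S=∅; E={u↦-8}; C=[((λq. 3) u)]; D=[(∅, ∅, ∅)]⟩
8. ⟨S=∅; E={u↦-8}; C=[u :: (λq. 3) :: AP]; D=[(∅, ∅, ∅)]⟩
9. ⟨S=[-8]; E={u↦-8}; C=[(λq. 3) :: AP]; D=[(∅, ∅, ∅)]⟩
10. ⟨S=[clo(λq. 3, {u↦-8}) :: -8]; E={u↦-8}; C=[AP]; D=[(∅, ∅, ∅)]⟩
11. ⟨S=∅; E={q↦-8, u↦-8}; C=[3]; D=[(∅, {u↦-8}, ∅) :: (∅, ∅, ∅)]⟩
12. ⟨S=[3]; E={q↦-8, u↦-8}; C=∅; D=[(∅, {u↦-8}, ∅) :: (∅, ∅, ∅)]⟩
13. ⟨S=[3]; E={u↦-8}; C=∅; D=[(∅, ∅, ∅)]⟩
14. ⟨S=[3]; E=∅; C=∅; D=∅⟩
→ final value 3

Answer: 3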